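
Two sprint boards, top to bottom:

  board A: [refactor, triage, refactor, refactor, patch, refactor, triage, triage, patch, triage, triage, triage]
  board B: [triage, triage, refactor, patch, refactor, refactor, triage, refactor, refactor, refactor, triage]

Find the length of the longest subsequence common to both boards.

Pick refactor [1,6] → triage [2,7] → refactor [3,8] → refactor [4,9] → refactor [6,10] → triage [12,11]; all 6 tasks appear in both, in order. Since dp[12][11] = 6, nothing longer is possible.

6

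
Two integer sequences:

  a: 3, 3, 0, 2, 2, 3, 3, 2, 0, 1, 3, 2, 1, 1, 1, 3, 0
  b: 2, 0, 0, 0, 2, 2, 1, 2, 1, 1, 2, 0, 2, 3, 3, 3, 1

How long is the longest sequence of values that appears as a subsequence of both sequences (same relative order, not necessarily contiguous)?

Pick 0 at a[3]=b[4]; then 2 at a[5]=b[5]; then 2 at a[8]=b[6]; then 1 at a[10]=b[7]; then 2 at a[12]=b[8]; then 1 at a[13]=b[9]; then 1 at a[14]=b[10]; then 1 at a[15]=b[17]; all 8 values appear in both, in order. dp[17][17] = 8 confirms this is the maximum.

8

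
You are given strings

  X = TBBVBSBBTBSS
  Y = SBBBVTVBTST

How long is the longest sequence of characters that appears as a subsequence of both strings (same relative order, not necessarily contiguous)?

Let dp[i][j] be the LCS length of the first i characters of X and the first j characters of Y. dp[i][j] = dp[i-1][j-1]+1 when the i-th and j-th characters match, else max(dp[i-1][j], dp[i][j-1]).
    ·  S  B  B  B  V  T  V  B  T  S  T
 ·  0  0  0  0  0  0  0  0  0  0  0  0
 T  0  0  0  0  0  0  1  1  1  1  1  1
 B  0  0  1  1  1  1  1  1  2  2  2  2
 B  0  0  1  2  2  2  2  2  2  2  2  2
 V  0  0  1  2  2  3  3  3  3  3  3  3
 B  0  0  1  2  3  3  3  3  4  4  4  4
 S  0  1  1  2  3  3  3  3  4  4  5  5
 B  0  1  2  2  3  3  3  3  4  4  5  5
 B  0  1  2  3  3  3  3  3  4  4  5  5
 T  0  1  2  3  3  3  4  4  4  5  5  6
 B  0  1  2  3  4  4  4  4  5  5  5  6
 S  0  1  2  3  4  4  4  4  5  5  6  6
 S  0  1  2  3  4  4  4  4  5  5  6  6
dp[12][11] = 6. One LCS (by backtracking along matches): BBVBST.

6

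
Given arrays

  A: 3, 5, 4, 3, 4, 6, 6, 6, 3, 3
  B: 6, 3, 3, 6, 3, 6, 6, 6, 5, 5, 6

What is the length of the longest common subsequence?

5

Taking 3 (A #1, B #3), then 3 (A #4, B #5), then 6 (A #6, B #7), then 6 (A #7, B #8), then 6 (A #8, B #11) gives a common subsequence of length 5. The LCS DP gives dp[10][11] = 5, so this is optimal.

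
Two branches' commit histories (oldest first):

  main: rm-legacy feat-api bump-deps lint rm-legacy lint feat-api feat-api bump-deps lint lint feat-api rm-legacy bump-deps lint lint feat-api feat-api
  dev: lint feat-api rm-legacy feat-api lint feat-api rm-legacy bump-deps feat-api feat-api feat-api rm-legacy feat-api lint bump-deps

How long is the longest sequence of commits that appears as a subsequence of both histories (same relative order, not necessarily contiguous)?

Taking rm-legacy (main #1, dev #3) → feat-api (main #2, dev #4) → lint (main #4, dev #5) → rm-legacy (main #5, dev #7) → feat-api (main #7, dev #9) → feat-api (main #8, dev #10) → feat-api (main #12, dev #11) → rm-legacy (main #13, dev #12) → bump-deps (main #14, dev #15) gives a common subsequence of length 9. The LCS DP gives dp[18][15] = 9, so this is optimal.

9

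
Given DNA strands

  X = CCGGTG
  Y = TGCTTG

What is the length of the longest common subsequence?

One common subsequence of length 3: C (X #1, Y #3) → T (X #5, Y #5) → G (X #6, Y #6). The LCS DP gives dp[6][6] = 3, so this is optimal.

3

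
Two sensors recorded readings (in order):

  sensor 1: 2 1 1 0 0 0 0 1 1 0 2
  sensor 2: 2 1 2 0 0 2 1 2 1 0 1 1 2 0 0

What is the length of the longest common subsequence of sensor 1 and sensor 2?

Pick 2 [1,1]; then 1 [2,2]; then 0 [4,4]; then 0 [5,5]; then 0 [7,10]; then 1 [8,11]; then 1 [9,12]; then 0 [10,15]; all 8 values appear in both, in order. Since dp[11][15] = 8, nothing longer is possible.

8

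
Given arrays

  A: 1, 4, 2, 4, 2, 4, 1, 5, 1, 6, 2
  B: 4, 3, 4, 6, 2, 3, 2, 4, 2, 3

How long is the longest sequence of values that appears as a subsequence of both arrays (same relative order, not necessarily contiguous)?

Taking 4 [2,3], 2 [3,5], 2 [5,7], 4 [6,8], 2 [11,9] gives a common subsequence of length 5. dp[11][10] = 5 confirms this is the maximum.

5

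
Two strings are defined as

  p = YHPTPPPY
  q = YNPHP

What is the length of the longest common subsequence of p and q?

Pick Y [1,1], H [2,4], P [7,5]; all 3 characters appear in both, in order. The LCS DP gives dp[8][5] = 3, so this is optimal.

3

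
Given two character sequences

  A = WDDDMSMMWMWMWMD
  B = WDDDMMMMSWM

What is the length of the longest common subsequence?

Pick W (A #1, B #1); then D (A #2, B #2); then D (A #3, B #3); then D (A #4, B #4); then M (A #5, B #5); then M (A #7, B #6); then M (A #8, B #7); then M (A #10, B #8); then W (A #13, B #10); then M (A #14, B #11); all 10 characters appear in both, in order. The LCS DP gives dp[15][11] = 10, so this is optimal.

10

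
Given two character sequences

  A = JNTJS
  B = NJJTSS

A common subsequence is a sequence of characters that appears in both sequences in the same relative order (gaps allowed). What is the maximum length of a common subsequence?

3

Pick J [1,3] → T [3,4] → S [5,6]; all 3 characters appear in both, in order. dp[5][6] = 3 confirms this is the maximum.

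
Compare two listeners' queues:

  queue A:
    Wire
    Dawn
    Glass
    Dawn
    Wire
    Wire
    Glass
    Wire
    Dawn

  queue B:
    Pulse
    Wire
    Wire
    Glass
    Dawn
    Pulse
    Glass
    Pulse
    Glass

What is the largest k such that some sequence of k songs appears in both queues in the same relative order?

Pick Wire [1,3], Dawn [2,5], Glass [3,7], Glass [7,9]; all 4 songs appear in both, in order. Since dp[9][9] = 4, nothing longer is possible.

4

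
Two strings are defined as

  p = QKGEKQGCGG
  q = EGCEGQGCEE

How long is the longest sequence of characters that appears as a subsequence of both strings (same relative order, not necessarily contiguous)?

Taking G [3,2], then E [4,4], then Q [6,6], then G [7,7], then C [8,8] gives a common subsequence of length 5, and the DP table's final entry dp[10][10] is also 5, so no common subsequence is longer.

5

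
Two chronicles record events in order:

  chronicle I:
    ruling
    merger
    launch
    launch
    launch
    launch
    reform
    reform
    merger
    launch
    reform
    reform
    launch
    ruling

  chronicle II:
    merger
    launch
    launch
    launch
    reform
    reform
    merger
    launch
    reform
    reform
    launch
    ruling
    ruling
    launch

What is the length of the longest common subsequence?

Pick merger at chronicle I[2]=chronicle II[1] → launch at chronicle I[4]=chronicle II[2] → launch at chronicle I[5]=chronicle II[3] → launch at chronicle I[6]=chronicle II[4] → reform at chronicle I[7]=chronicle II[5] → reform at chronicle I[8]=chronicle II[6] → merger at chronicle I[9]=chronicle II[7] → launch at chronicle I[10]=chronicle II[8] → reform at chronicle I[11]=chronicle II[9] → reform at chronicle I[12]=chronicle II[10] → launch at chronicle I[13]=chronicle II[11] → ruling at chronicle I[14]=chronicle II[13]; all 12 events appear in both, in order. The LCS DP gives dp[14][14] = 12, so this is optimal.

12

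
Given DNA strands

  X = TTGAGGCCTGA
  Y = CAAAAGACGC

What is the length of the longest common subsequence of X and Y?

Let dp[i][j] be the LCS length of the first i bases of X and the first j bases of Y. dp[i][j] = dp[i-1][j-1]+1 when the i-th and j-th bases match, else max(dp[i-1][j], dp[i][j-1]).
    ·  C  A  A  A  A  G  A  C  G  C
 ·  0  0  0  0  0  0  0  0  0  0  0
 T  0  0  0  0  0  0  0  0  0  0  0
 T  0  0  0  0  0  0  0  0  0  0  0
 G  0  0  0  0  0  0  1  1  1  1  1
 A  0  0  1  1  1  1  1  2  2  2  2
 G  0  0  1  1  1  1  2  2  2  3  3
 G  0  0  1  1  1  1  2  2  2  3  3
 C  0  1  1  1  1  1  2  2  3  3  4
 C  0  1  1  1  1  1  2  2  3  3  4
 T  0  1  1  1  1  1  2  2  3  3  4
 G  0  1  1  1  1  1  2  2  3  4  4
 A  0  1  2  2  2  2  2  3  3  4  4
dp[11][10] = 4. One LCS (by backtracking along matches): GAGC.

4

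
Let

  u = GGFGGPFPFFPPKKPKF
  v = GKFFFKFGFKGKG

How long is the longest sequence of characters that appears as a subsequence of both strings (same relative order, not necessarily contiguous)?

Match G (u #1, v #1) → F (u #3, v #4) → F (u #7, v #5) → F (u #9, v #7) → F (u #10, v #9) → K (u #13, v #10) → K (u #14, v #12) — 7 characters in the same relative order in both. Since dp[17][13] = 7, nothing longer is possible.

7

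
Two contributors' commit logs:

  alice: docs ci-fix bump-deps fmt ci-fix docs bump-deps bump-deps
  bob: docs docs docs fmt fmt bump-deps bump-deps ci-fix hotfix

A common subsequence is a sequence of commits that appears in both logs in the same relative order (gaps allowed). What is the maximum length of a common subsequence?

One common subsequence of length 4: docs [1,3], fmt [4,5], bump-deps [7,6], bump-deps [8,7], and the DP table's final entry dp[8][9] is also 4, so no common subsequence is longer.

4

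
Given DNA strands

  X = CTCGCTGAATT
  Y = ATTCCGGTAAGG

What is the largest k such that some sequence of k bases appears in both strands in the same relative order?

6

Taking C [1,4] → C [3,5] → G [4,7] → T [6,8] → A [8,9] → A [9,10] gives a common subsequence of length 6. Since dp[11][12] = 6, nothing longer is possible.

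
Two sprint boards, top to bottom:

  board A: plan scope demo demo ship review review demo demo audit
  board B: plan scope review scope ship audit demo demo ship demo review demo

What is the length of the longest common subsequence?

7

Pick plan at board A[1]=board B[1], then scope at board A[2]=board B[4], then demo at board A[3]=board B[7], then demo at board A[4]=board B[8], then ship at board A[5]=board B[9], then review at board A[7]=board B[11], then demo at board A[9]=board B[12]; all 7 tasks appear in both, in order. Since dp[10][12] = 7, nothing longer is possible.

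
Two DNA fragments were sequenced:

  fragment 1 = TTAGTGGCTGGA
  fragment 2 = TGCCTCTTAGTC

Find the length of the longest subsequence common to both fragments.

6

One common subsequence of length 6: T at fragment 1[1]=fragment 2[7], T at fragment 1[2]=fragment 2[8], A at fragment 1[3]=fragment 2[9], G at fragment 1[4]=fragment 2[10], T at fragment 1[5]=fragment 2[11], C at fragment 1[8]=fragment 2[12]. The LCS DP gives dp[12][12] = 6, so this is optimal.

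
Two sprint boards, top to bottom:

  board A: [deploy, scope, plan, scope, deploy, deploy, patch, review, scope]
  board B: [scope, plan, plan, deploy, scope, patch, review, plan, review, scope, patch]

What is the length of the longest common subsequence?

Taking scope at board A[2]=board B[1], then plan at board A[3]=board B[3], then scope at board A[4]=board B[5], then patch at board A[7]=board B[6], then review at board A[8]=board B[9], then scope at board A[9]=board B[10] gives a common subsequence of length 6. The LCS DP gives dp[9][11] = 6, so this is optimal.

6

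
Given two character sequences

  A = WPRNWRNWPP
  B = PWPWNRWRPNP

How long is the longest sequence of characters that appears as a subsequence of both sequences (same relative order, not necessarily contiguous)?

7

One common subsequence of length 7: W at A[1]=B[2]; then P at A[2]=B[3]; then R at A[3]=B[6]; then W at A[5]=B[7]; then R at A[6]=B[8]; then N at A[7]=B[10]; then P at A[10]=B[11]. Since dp[10][11] = 7, nothing longer is possible.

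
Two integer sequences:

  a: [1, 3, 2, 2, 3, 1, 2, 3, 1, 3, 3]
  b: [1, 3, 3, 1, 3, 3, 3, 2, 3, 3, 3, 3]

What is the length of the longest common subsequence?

Pick 1 at a[1]=b[1], then 3 at a[2]=b[2], then 3 at a[5]=b[3], then 1 at a[6]=b[4], then 2 at a[7]=b[8], then 3 at a[8]=b[10], then 3 at a[10]=b[11], then 3 at a[11]=b[12]; all 8 values appear in both, in order, and the DP table's final entry dp[11][12] is also 8, so no common subsequence is longer.

8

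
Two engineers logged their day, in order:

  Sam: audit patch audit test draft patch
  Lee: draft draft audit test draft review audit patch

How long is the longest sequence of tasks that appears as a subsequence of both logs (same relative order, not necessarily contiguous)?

4

One common subsequence of length 4: audit [3,3], then test [4,4], then draft [5,5], then patch [6,8]. Since dp[6][8] = 4, nothing longer is possible.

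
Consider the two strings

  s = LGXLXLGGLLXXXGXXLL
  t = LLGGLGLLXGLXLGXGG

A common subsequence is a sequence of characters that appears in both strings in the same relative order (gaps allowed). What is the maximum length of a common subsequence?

10

Taking L [1,2] → G [2,4] → L [6,5] → G [8,6] → L [9,7] → L [10,8] → X [11,9] → X [12,12] → X [13,15] → G [14,17] gives a common subsequence of length 10. Since dp[18][17] = 10, nothing longer is possible.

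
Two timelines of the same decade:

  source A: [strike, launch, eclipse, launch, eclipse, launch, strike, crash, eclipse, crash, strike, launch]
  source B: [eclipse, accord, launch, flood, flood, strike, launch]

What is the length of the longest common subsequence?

Match eclipse (source A #3, source B #1); then launch (source A #4, source B #3); then strike (source A #11, source B #6); then launch (source A #12, source B #7) — 4 events in the same relative order in both, and the DP table's final entry dp[12][7] is also 4, so no common subsequence is longer.

4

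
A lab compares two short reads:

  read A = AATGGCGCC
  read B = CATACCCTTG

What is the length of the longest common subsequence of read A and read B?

5

Let dp[i][j] be the LCS length of the first i bases of read A and the first j bases of read B. dp[i][j] = dp[i-1][j-1]+1 when the i-th and j-th bases match, else max(dp[i-1][j], dp[i][j-1]).
    ·  C  A  T  A  C  C  C  T  T  G
 ·  0  0  0  0  0  0  0  0  0  0  0
 A  0  0  1  1  1  1  1  1  1  1  1
 A  0  0  1  1  2  2  2  2  2  2  2
 T  0  0  1  2  2  2  2  2  3  3  3
 G  0  0  1  2  2  2  2  2  3  3  4
 G  0  0  1  2  2  2  2  2  3  3  4
 C  0  1  1  2  2  3  3  3  3  3  4
 G  0  1  1  2  2  3  3  3  3  3  4
 C  0  1  1  2  2  3  4  4  4  4  4
 C  0  1  1  2  2  3  4  5  5  5  5
dp[9][10] = 5. One LCS (by backtracking along matches): AACCC.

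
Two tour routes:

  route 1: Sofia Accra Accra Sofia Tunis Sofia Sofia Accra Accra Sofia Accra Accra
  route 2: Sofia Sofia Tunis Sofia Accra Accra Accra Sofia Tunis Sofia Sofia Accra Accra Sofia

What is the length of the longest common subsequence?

10

Match Sofia (route 1 #1, route 2 #4), then Accra (route 1 #2, route 2 #6), then Accra (route 1 #3, route 2 #7), then Sofia (route 1 #4, route 2 #8), then Tunis (route 1 #5, route 2 #9), then Sofia (route 1 #6, route 2 #10), then Sofia (route 1 #7, route 2 #11), then Accra (route 1 #8, route 2 #12), then Accra (route 1 #9, route 2 #13), then Sofia (route 1 #10, route 2 #14) — 10 stops in the same relative order in both, and the DP table's final entry dp[12][14] is also 10, so no common subsequence is longer.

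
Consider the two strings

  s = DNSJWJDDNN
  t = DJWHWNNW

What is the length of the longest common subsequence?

One common subsequence of length 5: D [1,1], then J [4,2], then W [5,5], then N [9,6], then N [10,7], and the DP table's final entry dp[10][8] is also 5, so no common subsequence is longer.

5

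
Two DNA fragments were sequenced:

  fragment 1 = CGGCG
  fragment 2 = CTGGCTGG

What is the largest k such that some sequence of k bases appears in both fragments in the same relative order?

5

Match C (fragment 1 #1, fragment 2 #1); then G (fragment 1 #2, fragment 2 #3); then G (fragment 1 #3, fragment 2 #4); then C (fragment 1 #4, fragment 2 #5); then G (fragment 1 #5, fragment 2 #8) — 5 bases in the same relative order in both, and the DP table's final entry dp[5][8] is also 5, so no common subsequence is longer.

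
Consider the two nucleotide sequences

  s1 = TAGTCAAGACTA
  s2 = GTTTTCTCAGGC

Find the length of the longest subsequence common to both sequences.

Let dp[i][j] be the LCS length of the first i bases of s1 and the first j bases of s2. dp[i][j] = dp[i-1][j-1]+1 when the i-th and j-th bases match, else max(dp[i-1][j], dp[i][j-1]).
    ·  G  T  T  T  T  C  T  C  A  G  G  C
 ·  0  0  0  0  0  0  0  0  0  0  0  0  0
 T  0  0  1  1  1  1  1  1  1  1  1  1  1
 A  0  0  1  1  1  1  1  1  1  2  2  2  2
 G  0  1  1  1  1  1  1  1  1  2  3  3  3
 T  0  1  2  2  2  2  2  2  2  2  3  3  3
 C  0  1  2  2  2  2  3  3  3  3  3  3  4
 A  0  1  2  2  2  2  3  3  3  4  4  4  4
 A  0  1  2  2  2  2  3  3  3  4  4  4  4
 G  0  1  2  2  2  2  3  3  3  4  5  5  5
 A  0  1  2  2  2  2  3  3  3  4  5  5  5
 C  0  1  2  2  2  2  3  3  4  4  5  5  6
 T  0  1  2  3  3  3  3  4  4  4  5  5  6
 A  0  1  2  3  3  3  3  4  4  5  5  5  6
dp[12][12] = 6. One LCS (by backtracking along matches): TTCAGC.

6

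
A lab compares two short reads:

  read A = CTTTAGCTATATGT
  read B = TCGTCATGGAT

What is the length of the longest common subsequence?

7

Taking C at read A[1]=read B[2], T at read A[4]=read B[4], C at read A[7]=read B[5], A at read A[9]=read B[6], T at read A[10]=read B[7], A at read A[11]=read B[10], T at read A[14]=read B[11] gives a common subsequence of length 7. The LCS DP gives dp[14][11] = 7, so this is optimal.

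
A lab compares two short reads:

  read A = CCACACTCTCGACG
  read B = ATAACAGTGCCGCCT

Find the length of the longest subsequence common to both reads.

8

One common subsequence of length 8: A [3,4], C [4,5], A [5,6], T [7,8], C [8,10], C [10,11], G [11,12], C [13,14], and the DP table's final entry dp[14][15] is also 8, so no common subsequence is longer.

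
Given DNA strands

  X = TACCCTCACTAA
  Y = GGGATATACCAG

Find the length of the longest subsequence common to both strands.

6

Let dp[i][j] be the LCS length of the first i bases of X and the first j bases of Y. dp[i][j] = dp[i-1][j-1]+1 when the i-th and j-th bases match, else max(dp[i-1][j], dp[i][j-1]).
    ·  G  G  G  A  T  A  T  A  C  C  A  G
 ·  0  0  0  0  0  0  0  0  0  0  0  0  0
 T  0  0  0  0  0  1  1  1  1  1  1  1  1
 A  0  0  0  0  1  1  2  2  2  2  2  2  2
 C  0  0  0  0  1  1  2  2  2  3  3  3  3
 C  0  0  0  0  1  1  2  2  2  3  4  4  4
 C  0  0  0  0  1  1  2  2  2  3  4  4  4
 T  0  0  0  0  1  2  2  3  3  3  4  4  4
 C  0  0  0  0  1  2  2  3  3  4  4  4  4
 A  0  0  0  0  1  2  3  3  4  4  4  5  5
 C  0  0  0  0  1  2  3  3  4  5  5  5  5
 T  0  0  0  0  1  2  3  4  4  5  5  5  5
 A  0  0  0  0  1  2  3  4  5  5  5  6  6
 A  0  0  0  0  1  2  3  4  5  5  5  6  6
dp[12][12] = 6. One LCS (by backtracking along matches): TATCCA.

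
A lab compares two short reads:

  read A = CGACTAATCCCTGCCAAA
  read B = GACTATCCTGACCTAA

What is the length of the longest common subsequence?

Taking G at read A[2]=read B[1] → A at read A[3]=read B[2] → C at read A[4]=read B[3] → T at read A[5]=read B[4] → A at read A[7]=read B[5] → T at read A[8]=read B[6] → C at read A[10]=read B[7] → C at read A[11]=read B[8] → T at read A[12]=read B[9] → G at read A[13]=read B[10] → C at read A[14]=read B[12] → C at read A[15]=read B[13] → A at read A[17]=read B[15] → A at read A[18]=read B[16] gives a common subsequence of length 14. dp[18][16] = 14 confirms this is the maximum.

14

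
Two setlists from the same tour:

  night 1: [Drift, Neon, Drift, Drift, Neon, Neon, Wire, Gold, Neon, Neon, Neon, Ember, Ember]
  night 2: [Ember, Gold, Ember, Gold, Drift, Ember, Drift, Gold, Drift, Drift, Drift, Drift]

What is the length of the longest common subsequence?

One common subsequence of length 3: Drift at night 1[1]=night 2[10] → Drift at night 1[3]=night 2[11] → Drift at night 1[4]=night 2[12]. The LCS DP gives dp[13][12] = 3, so this is optimal.

3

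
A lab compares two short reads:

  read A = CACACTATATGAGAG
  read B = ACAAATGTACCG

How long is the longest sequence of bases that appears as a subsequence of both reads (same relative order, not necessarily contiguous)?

9

Taking A at read A[2]=read B[1], then C at read A[3]=read B[2], then A at read A[4]=read B[3], then A at read A[7]=read B[4], then A at read A[9]=read B[5], then T at read A[10]=read B[6], then G at read A[11]=read B[7], then A at read A[12]=read B[9], then G at read A[15]=read B[12] gives a common subsequence of length 9. Since dp[15][12] = 9, nothing longer is possible.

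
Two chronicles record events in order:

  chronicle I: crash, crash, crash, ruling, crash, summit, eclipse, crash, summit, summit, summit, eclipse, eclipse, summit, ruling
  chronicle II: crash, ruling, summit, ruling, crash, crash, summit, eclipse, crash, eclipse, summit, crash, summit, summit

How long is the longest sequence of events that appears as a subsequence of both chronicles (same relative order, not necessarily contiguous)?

One common subsequence of length 9: crash at chronicle I[1]=chronicle II[1]; then crash at chronicle I[3]=chronicle II[5]; then crash at chronicle I[5]=chronicle II[6]; then summit at chronicle I[6]=chronicle II[7]; then eclipse at chronicle I[7]=chronicle II[8]; then crash at chronicle I[8]=chronicle II[9]; then summit at chronicle I[9]=chronicle II[11]; then summit at chronicle I[11]=chronicle II[13]; then summit at chronicle I[14]=chronicle II[14], and the DP table's final entry dp[15][14] is also 9, so no common subsequence is longer.

9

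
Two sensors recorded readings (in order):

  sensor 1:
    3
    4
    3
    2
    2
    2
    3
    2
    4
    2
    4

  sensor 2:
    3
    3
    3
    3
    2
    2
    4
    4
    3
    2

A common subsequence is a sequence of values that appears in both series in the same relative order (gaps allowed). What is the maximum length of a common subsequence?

6

Taking 3 (sensor 1 #1, sensor 2 #3), 3 (sensor 1 #3, sensor 2 #4), 2 (sensor 1 #4, sensor 2 #5), 2 (sensor 1 #5, sensor 2 #6), 3 (sensor 1 #7, sensor 2 #9), 2 (sensor 1 #10, sensor 2 #10) gives a common subsequence of length 6. The LCS DP gives dp[11][10] = 6, so this is optimal.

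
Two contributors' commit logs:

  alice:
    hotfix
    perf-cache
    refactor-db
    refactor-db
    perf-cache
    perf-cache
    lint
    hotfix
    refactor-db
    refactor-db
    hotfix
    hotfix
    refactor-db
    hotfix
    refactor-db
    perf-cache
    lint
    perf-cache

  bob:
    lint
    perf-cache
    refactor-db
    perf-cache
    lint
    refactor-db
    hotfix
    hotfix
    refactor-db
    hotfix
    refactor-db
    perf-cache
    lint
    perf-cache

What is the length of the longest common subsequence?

13

Pick perf-cache [2,2]; then refactor-db [4,3]; then perf-cache [6,4]; then lint [7,5]; then refactor-db [10,6]; then hotfix [11,7]; then hotfix [12,8]; then refactor-db [13,9]; then hotfix [14,10]; then refactor-db [15,11]; then perf-cache [16,12]; then lint [17,13]; then perf-cache [18,14]; all 13 commits appear in both, in order. dp[18][14] = 13 confirms this is the maximum.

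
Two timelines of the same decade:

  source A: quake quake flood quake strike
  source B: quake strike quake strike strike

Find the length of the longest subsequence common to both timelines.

3

Match quake (source A #1, source B #1) → quake (source A #2, source B #3) → strike (source A #5, source B #5) — 3 events in the same relative order in both. Since dp[5][5] = 3, nothing longer is possible.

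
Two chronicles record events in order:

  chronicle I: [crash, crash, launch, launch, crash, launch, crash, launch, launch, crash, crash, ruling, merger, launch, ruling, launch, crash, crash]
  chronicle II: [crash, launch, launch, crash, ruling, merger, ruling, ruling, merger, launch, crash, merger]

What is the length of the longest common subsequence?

Match crash [7,1], then launch [8,2], then launch [9,3], then crash [11,4], then ruling [12,5], then merger [13,6], then ruling [15,8], then launch [16,10], then crash [17,11] — 9 events in the same relative order in both. The LCS DP gives dp[18][12] = 9, so this is optimal.

9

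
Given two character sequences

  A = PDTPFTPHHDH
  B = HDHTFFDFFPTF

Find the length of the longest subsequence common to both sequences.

4

Let dp[i][j] be the LCS length of the first i characters of A and the first j characters of B. dp[i][j] = dp[i-1][j-1]+1 when the i-th and j-th characters match, else max(dp[i-1][j], dp[i][j-1]).
    ·  H  D  H  T  F  F  D  F  F  P  T  F
 ·  0  0  0  0  0  0  0  0  0  0  0  0  0
 P  0  0  0  0  0  0  0  0  0  0  1  1  1
 D  0  0  1  1  1  1  1  1  1  1  1  1  1
 T  0  0  1  1  2  2  2  2  2  2  2  2  2
 P  0  0  1  1  2  2  2  2  2  2  3  3  3
 F  0  0  1  1  2  3  3  3  3  3  3  3  4
 T  0  0  1  1  2  3  3  3  3  3  3  4  4
 P  0  0  1  1  2  3  3  3  3  3  4  4  4
 H  0  1  1  2  2  3  3  3  3  3  4  4  4
 H  0  1  1  2  2  3  3  3  3  3  4  4  4
 D  0  1  2  2  2  3  3  4  4  4  4  4  4
 H  0  1  2  3  3  3  3  4  4  4  4  4  4
dp[11][12] = 4. One LCS (by backtracking along matches): DTPF.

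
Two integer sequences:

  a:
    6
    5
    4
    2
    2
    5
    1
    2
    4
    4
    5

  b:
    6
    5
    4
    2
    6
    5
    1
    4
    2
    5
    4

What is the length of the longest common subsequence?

Taking 6 at a[1]=b[1], 5 at a[2]=b[2], 4 at a[3]=b[3], 2 at a[4]=b[4], 5 at a[6]=b[6], 1 at a[7]=b[7], 2 at a[8]=b[9], 4 at a[10]=b[11] gives a common subsequence of length 8. Since dp[11][11] = 8, nothing longer is possible.

8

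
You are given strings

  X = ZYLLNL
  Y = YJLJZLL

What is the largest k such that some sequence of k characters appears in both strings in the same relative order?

Taking Y at X[2]=Y[1]; then L at X[3]=Y[3]; then L at X[4]=Y[6]; then L at X[6]=Y[7] gives a common subsequence of length 4. dp[6][7] = 4 confirms this is the maximum.

4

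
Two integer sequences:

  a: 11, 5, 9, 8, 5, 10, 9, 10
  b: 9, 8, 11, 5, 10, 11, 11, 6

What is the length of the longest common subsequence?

4

Pick 9 (a #3, b #1) → 8 (a #4, b #2) → 5 (a #5, b #4) → 10 (a #6, b #5); all 4 values appear in both, in order. dp[8][8] = 4 confirms this is the maximum.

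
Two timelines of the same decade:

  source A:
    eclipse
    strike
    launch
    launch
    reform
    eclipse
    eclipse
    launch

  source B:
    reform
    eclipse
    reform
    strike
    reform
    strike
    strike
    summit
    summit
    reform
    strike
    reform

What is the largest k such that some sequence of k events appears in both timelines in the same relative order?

3

Taking eclipse [1,2] → strike [2,11] → reform [5,12] gives a common subsequence of length 3, and the DP table's final entry dp[8][12] is also 3, so no common subsequence is longer.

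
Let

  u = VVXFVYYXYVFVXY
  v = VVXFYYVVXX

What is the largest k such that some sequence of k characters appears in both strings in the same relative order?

9

Match V at u[1]=v[1], then V at u[2]=v[2], then X at u[3]=v[3], then F at u[4]=v[4], then Y at u[7]=v[5], then Y at u[9]=v[6], then V at u[10]=v[7], then V at u[12]=v[8], then X at u[13]=v[10] — 9 characters in the same relative order in both. The LCS DP gives dp[14][10] = 9, so this is optimal.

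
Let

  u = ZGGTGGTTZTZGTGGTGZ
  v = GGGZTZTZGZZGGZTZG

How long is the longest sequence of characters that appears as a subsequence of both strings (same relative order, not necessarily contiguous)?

One common subsequence of length 12: G (u #2, v #1), then G (u #3, v #2), then G (u #5, v #3), then T (u #8, v #5), then Z (u #9, v #6), then T (u #10, v #7), then Z (u #11, v #8), then G (u #12, v #9), then G (u #14, v #12), then G (u #15, v #13), then T (u #16, v #15), then G (u #17, v #17). Since dp[18][17] = 12, nothing longer is possible.

12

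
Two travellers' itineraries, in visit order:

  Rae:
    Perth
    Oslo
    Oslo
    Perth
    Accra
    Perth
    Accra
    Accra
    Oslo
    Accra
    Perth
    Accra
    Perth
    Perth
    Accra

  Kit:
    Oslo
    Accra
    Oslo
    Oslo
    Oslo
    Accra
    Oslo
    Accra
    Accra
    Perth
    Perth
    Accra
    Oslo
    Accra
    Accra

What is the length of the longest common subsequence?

Match Oslo [2,4] → Oslo [3,5] → Accra [8,6] → Oslo [9,7] → Accra [10,8] → Accra [12,9] → Perth [13,10] → Perth [14,11] → Accra [15,15] — 9 stops in the same relative order in both. dp[15][15] = 9 confirms this is the maximum.

9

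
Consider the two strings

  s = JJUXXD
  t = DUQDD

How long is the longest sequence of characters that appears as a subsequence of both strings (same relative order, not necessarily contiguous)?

Match U at s[3]=t[2] → D at s[6]=t[5] — 2 characters in the same relative order in both, and the DP table's final entry dp[6][5] is also 2, so no common subsequence is longer.

2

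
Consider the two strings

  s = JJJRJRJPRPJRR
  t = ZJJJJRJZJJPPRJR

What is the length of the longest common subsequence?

10

One common subsequence of length 10: J at s[1]=t[3]; then J at s[2]=t[4]; then J at s[3]=t[5]; then R at s[4]=t[6]; then J at s[5]=t[9]; then J at s[7]=t[10]; then P at s[8]=t[12]; then R at s[9]=t[13]; then J at s[11]=t[14]; then R at s[13]=t[15], and the DP table's final entry dp[13][15] is also 10, so no common subsequence is longer.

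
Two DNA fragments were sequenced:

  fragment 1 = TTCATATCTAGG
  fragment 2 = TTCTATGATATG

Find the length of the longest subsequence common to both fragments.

9

Match T [1,1], then T [2,2], then C [3,3], then A [4,5], then T [5,6], then A [6,8], then T [7,9], then T [9,11], then G [12,12] — 9 bases in the same relative order in both, and the DP table's final entry dp[12][12] is also 9, so no common subsequence is longer.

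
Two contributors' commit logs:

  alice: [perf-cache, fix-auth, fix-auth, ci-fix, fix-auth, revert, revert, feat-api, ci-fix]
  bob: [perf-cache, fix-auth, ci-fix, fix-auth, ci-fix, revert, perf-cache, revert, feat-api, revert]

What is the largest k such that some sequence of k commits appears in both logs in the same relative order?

Pick perf-cache [1,1] → fix-auth [2,2] → fix-auth [3,4] → ci-fix [4,5] → revert [6,6] → revert [7,8] → feat-api [8,9]; all 7 commits appear in both, in order. Since dp[9][10] = 7, nothing longer is possible.

7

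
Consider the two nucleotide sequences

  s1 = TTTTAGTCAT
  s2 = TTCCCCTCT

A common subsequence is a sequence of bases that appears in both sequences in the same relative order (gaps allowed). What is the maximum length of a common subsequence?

5

Let dp[i][j] be the LCS length of the first i bases of s1 and the first j bases of s2. dp[i][j] = dp[i-1][j-1]+1 when the i-th and j-th bases match, else max(dp[i-1][j], dp[i][j-1]).
    ·  T  T  C  C  C  C  T  C  T
 ·  0  0  0  0  0  0  0  0  0  0
 T  0  1  1  1  1  1  1  1  1  1
 T  0  1  2  2  2  2  2  2  2  2
 T  0  1  2  2  2  2  2  3  3  3
 T  0  1  2  2  2  2  2  3  3  4
 A  0  1  2  2  2  2  2  3  3  4
 G  0  1  2  2  2  2  2  3  3  4
 T  0  1  2  2  2  2  2  3  3  4
 C  0  1  2  3  3  3  3  3  4  4
 A  0  1  2  3  3  3  3  3  4  4
 T  0  1  2  3  3  3  3  4  4  5
dp[10][9] = 5. One LCS (by backtracking along matches): TTTCT.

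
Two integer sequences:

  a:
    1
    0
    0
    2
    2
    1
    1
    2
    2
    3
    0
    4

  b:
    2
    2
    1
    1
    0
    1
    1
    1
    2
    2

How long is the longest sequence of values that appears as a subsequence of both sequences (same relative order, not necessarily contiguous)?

Let dp[i][j] be the LCS length of the first i values of a and the first j values of b. dp[i][j] = dp[i-1][j-1]+1 when the i-th and j-th values match, else max(dp[i-1][j], dp[i][j-1]).
    ·  2  2  1  1  0  1  1  1  2  2
 ·  0  0  0  0  0  0  0  0  0  0  0
 1  0  0  0  1  1  1  1  1  1  1  1
 0  0  0  0  1  1  2  2  2  2  2  2
 0  0  0  0  1  1  2  2  2  2  2  2
 2  0  1  1  1  1  2  2  2  2  3  3
 2  0  1  2  2  2  2  2  2  2  3  4
 1  0  1  2  3  3  3  3  3  3  3  4
 1  0  1  2  3  4  4  4  4  4  4  4
 2  0  1  2  3  4  4  4  4  4  5  5
 2  0  1  2  3  4  4  4  4  4  5  6
 3  0  1  2  3  4  4  4  4  4  5  6
 0  0  1  2  3  4  5  5  5  5  5  6
 4  0  1  2  3  4  5  5  5  5  5  6
dp[12][10] = 6. One LCS (by backtracking along matches): 1, 0, 1, 1, 2, 2.

6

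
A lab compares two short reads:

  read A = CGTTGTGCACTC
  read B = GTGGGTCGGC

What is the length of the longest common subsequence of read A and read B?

Let dp[i][j] be the LCS length of the first i bases of read A and the first j bases of read B. dp[i][j] = dp[i-1][j-1]+1 when the i-th and j-th bases match, else max(dp[i-1][j], dp[i][j-1]).
    ·  G  T  G  G  G  T  C  G  G  C
 ·  0  0  0  0  0  0  0  0  0  0  0
 C  0  0  0  0  0  0  0  1  1  1  1
 G  0  1  1  1  1  1  1  1  2  2  2
 T  0  1  2  2  2  2  2  2  2  2  2
 T  0  1  2  2  2  2  3  3  3  3  3
 G  0  1  2  3  3  3  3  3  4  4  4
 T  0  1  2  3  3  3  4  4  4  4  4
 G  0  1  2  3  4  4  4  4  5  5  5
 C  0  1  2  3  4  4  4  5  5  5  6
 A  0  1  2  3  4  4  4  5  5  5  6
 C  0  1  2  3  4  4  4  5  5  5  6
 T  0  1  2  3  4  4  5  5  5  5  6
 C  0  1  2  3  4  4  5  6  6  6  6
dp[12][10] = 6. One LCS (by backtracking along matches): GTTGGC.

6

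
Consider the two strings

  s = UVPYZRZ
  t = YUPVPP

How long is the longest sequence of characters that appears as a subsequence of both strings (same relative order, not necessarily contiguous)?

3

Match U (s #1, t #2); then V (s #2, t #4); then P (s #3, t #6) — 3 characters in the same relative order in both, and the DP table's final entry dp[7][6] is also 3, so no common subsequence is longer.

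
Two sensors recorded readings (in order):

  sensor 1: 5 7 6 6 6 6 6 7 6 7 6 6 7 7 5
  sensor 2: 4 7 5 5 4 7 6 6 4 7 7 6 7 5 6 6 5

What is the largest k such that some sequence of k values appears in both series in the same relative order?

10

Pick 5 at sensor 1[1]=sensor 2[4]; then 7 at sensor 1[2]=sensor 2[6]; then 6 at sensor 1[3]=sensor 2[7]; then 6 at sensor 1[4]=sensor 2[8]; then 7 at sensor 1[8]=sensor 2[11]; then 6 at sensor 1[9]=sensor 2[12]; then 7 at sensor 1[10]=sensor 2[13]; then 6 at sensor 1[11]=sensor 2[15]; then 6 at sensor 1[12]=sensor 2[16]; then 5 at sensor 1[15]=sensor 2[17]; all 10 values appear in both, in order. The LCS DP gives dp[15][17] = 10, so this is optimal.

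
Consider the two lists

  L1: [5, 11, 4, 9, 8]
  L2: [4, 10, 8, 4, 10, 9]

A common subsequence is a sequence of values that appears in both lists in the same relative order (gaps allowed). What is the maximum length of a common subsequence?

2

One common subsequence of length 2: 4 [3,4], 9 [4,6]. The LCS DP gives dp[5][6] = 2, so this is optimal.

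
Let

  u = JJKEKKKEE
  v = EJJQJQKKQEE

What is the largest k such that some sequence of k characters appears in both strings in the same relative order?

6

Match J [1,3], J [2,5], K [3,7], K [5,8], E [8,10], E [9,11] — 6 characters in the same relative order in both. The LCS DP gives dp[9][11] = 6, so this is optimal.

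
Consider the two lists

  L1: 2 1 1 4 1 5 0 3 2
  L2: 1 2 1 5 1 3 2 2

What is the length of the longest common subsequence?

5

One common subsequence of length 5: 2 at L1[1]=L2[2]; then 1 at L1[2]=L2[3]; then 1 at L1[5]=L2[5]; then 3 at L1[8]=L2[6]; then 2 at L1[9]=L2[8]. dp[9][8] = 5 confirms this is the maximum.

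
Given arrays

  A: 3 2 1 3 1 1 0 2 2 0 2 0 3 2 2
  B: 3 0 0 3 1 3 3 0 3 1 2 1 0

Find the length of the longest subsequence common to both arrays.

6

Taking 3 at A[1]=B[4], 1 at A[3]=B[5], 3 at A[4]=B[9], 1 at A[5]=B[10], 1 at A[6]=B[12], 0 at A[12]=B[13] gives a common subsequence of length 6. dp[15][13] = 6 confirms this is the maximum.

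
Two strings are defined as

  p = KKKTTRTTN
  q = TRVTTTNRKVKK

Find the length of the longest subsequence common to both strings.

5

Pick T (p #4, q #1); then T (p #5, q #4); then T (p #7, q #5); then T (p #8, q #6); then N (p #9, q #7); all 5 characters appear in both, in order, and the DP table's final entry dp[9][12] is also 5, so no common subsequence is longer.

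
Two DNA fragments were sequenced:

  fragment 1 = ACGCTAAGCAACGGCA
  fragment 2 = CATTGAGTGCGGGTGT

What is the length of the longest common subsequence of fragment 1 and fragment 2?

7

One common subsequence of length 7: A [1,6], G [3,7], T [5,8], G [8,9], C [9,10], G [13,13], G [14,15], and the DP table's final entry dp[16][16] is also 7, so no common subsequence is longer.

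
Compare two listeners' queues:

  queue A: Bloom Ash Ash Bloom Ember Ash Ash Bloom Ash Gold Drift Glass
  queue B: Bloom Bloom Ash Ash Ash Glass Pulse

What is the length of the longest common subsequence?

6

One common subsequence of length 6: Bloom (queue A #1, queue B #1), then Bloom (queue A #4, queue B #2), then Ash (queue A #6, queue B #3), then Ash (queue A #7, queue B #4), then Ash (queue A #9, queue B #5), then Glass (queue A #12, queue B #6). The LCS DP gives dp[12][7] = 6, so this is optimal.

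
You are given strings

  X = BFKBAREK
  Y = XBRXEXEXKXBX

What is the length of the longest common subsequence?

4

Let dp[i][j] be the LCS length of the first i characters of X and the first j characters of Y. dp[i][j] = dp[i-1][j-1]+1 when the i-th and j-th characters match, else max(dp[i-1][j], dp[i][j-1]).
    ·  X  B  R  X  E  X  E  X  K  X  B  X
 ·  0  0  0  0  0  0  0  0  0  0  0  0  0
 B  0  0  1  1  1  1  1  1  1  1  1  1  1
 F  0  0  1  1  1  1  1  1  1  1  1  1  1
 K  0  0  1  1  1  1  1  1  1  2  2  2  2
 B  0  0  1  1  1  1  1  1  1  2  2  3  3
 A  0  0  1  1  1  1  1  1  1  2  2  3  3
 R  0  0  1  2  2  2  2  2  2  2  2  3  3
 E  0  0  1  2  2  3  3  3  3  3  3  3  3
 K  0  0  1  2  2  3  3  3  3  4  4  4  4
dp[8][12] = 4. One LCS (by backtracking along matches): BREK.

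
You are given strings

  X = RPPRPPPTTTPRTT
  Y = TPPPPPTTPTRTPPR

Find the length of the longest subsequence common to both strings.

10

One common subsequence of length 10: P at X[2]=Y[2], then P at X[3]=Y[3], then P at X[5]=Y[4], then P at X[6]=Y[5], then P at X[7]=Y[6], then T at X[8]=Y[8], then T at X[9]=Y[10], then T at X[10]=Y[12], then P at X[11]=Y[14], then R at X[12]=Y[15]. dp[14][15] = 10 confirms this is the maximum.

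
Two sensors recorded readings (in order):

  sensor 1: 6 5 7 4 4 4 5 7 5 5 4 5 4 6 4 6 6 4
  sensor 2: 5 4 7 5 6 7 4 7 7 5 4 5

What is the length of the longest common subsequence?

7

Pick 6 [1,5]; then 7 [3,6]; then 4 [4,7]; then 7 [8,9]; then 5 [10,10]; then 4 [11,11]; then 5 [12,12]; all 7 values appear in both, in order. The LCS DP gives dp[18][12] = 7, so this is optimal.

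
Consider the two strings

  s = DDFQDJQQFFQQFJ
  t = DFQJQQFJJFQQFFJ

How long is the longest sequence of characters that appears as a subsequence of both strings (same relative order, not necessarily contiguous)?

12

Pick D (s #2, t #1); then F (s #3, t #2); then Q (s #4, t #3); then J (s #6, t #4); then Q (s #7, t #5); then Q (s #8, t #6); then F (s #9, t #7); then F (s #10, t #10); then Q (s #11, t #11); then Q (s #12, t #12); then F (s #13, t #14); then J (s #14, t #15); all 12 characters appear in both, in order, and the DP table's final entry dp[14][15] is also 12, so no common subsequence is longer.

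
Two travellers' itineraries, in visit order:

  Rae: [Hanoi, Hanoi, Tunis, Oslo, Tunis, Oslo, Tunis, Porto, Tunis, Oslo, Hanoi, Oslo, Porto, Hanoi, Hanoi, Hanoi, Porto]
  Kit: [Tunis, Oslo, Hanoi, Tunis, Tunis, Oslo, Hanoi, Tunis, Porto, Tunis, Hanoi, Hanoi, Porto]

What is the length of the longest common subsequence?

10

One common subsequence of length 10: Hanoi [2,3] → Tunis [3,4] → Tunis [5,5] → Oslo [6,6] → Tunis [7,8] → Porto [8,9] → Tunis [9,10] → Hanoi [15,11] → Hanoi [16,12] → Porto [17,13], and the DP table's final entry dp[17][13] is also 10, so no common subsequence is longer.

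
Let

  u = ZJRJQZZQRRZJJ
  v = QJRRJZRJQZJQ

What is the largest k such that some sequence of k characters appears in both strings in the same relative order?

Match J (u #2, v #2) → R (u #3, v #4) → J (u #4, v #5) → Z (u #6, v #6) → Q (u #8, v #9) → Z (u #11, v #10) → J (u #12, v #11) — 7 characters in the same relative order in both. dp[13][12] = 7 confirms this is the maximum.

7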